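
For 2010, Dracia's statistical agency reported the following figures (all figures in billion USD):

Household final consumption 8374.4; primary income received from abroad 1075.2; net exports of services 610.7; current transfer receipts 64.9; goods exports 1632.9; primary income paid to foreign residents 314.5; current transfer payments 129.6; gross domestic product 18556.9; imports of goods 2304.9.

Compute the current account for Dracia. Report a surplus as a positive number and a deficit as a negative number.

634.7

Goods balance = 1632.9 - 2304.9 = -672.0
Services balance = 610.7
Trade balance (goods + services) = -672.0 + 610.7 = -61.3
Net primary income = 1075.2 - 314.5 = 760.7
Net secondary income = 64.9 - 129.6 = -64.7
Current account = -61.3 + 760.7 + (-64.7) = 634.7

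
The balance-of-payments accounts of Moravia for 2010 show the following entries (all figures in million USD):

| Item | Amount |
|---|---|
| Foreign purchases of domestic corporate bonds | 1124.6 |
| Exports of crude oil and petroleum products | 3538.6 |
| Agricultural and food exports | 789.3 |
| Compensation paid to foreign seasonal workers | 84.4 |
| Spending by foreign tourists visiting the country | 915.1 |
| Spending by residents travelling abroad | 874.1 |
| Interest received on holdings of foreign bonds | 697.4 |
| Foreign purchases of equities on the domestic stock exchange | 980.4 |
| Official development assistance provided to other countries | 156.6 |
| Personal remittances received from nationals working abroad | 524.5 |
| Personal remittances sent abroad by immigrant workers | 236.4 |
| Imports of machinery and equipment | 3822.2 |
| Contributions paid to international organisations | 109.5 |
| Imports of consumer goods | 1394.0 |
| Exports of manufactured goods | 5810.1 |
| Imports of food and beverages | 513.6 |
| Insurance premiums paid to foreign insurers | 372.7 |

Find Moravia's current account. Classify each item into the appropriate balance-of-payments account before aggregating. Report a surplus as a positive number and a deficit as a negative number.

Goods: 789.3 - 513.6 + 3538.6 - 1394.0 - 3822.2 + 5810.1 = 4408.2
Services: -874.1 + 915.1 - 372.7 = -331.7
Primary income: -84.4 + 697.4 = 613.0
Secondary income: 524.5 - 236.4 - 156.6 - 109.5 = 22.0
Current account = 4408.2 + (-331.7) + 613.0 + 22.0 = 4711.5
(Excluded from the current account — financial account: foreign purchases of domestic corporate bonds 1124.6, foreign purchases of equities on the domestic stock exchange 980.4.)

4711.5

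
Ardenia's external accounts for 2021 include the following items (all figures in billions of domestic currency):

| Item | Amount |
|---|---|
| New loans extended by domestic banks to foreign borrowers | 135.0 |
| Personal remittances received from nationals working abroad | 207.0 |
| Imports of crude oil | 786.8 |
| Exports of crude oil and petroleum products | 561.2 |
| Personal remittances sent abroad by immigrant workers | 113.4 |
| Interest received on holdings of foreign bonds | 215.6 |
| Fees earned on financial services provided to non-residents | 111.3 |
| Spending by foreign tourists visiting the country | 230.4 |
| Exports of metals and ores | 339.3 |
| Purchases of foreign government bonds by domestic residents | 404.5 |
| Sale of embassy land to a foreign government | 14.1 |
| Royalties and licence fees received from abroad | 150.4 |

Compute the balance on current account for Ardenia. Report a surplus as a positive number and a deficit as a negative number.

915.0

Goods: 339.3 - 786.8 + 561.2 = 113.7
Services: 150.4 + 111.3 + 230.4 = 492.1
Primary income: 215.6
Secondary income: -113.4 + 207.0 = 93.6
Current account = 113.7 + 492.1 + 215.6 + 93.6 = 915.0
(Excluded from the current account — financial account: new loans extended by domestic banks to foreign borrowers 135.0, purchases of foreign government bonds by domestic residents 404.5; capital account: sale of embassy land to a foreign government 14.1.)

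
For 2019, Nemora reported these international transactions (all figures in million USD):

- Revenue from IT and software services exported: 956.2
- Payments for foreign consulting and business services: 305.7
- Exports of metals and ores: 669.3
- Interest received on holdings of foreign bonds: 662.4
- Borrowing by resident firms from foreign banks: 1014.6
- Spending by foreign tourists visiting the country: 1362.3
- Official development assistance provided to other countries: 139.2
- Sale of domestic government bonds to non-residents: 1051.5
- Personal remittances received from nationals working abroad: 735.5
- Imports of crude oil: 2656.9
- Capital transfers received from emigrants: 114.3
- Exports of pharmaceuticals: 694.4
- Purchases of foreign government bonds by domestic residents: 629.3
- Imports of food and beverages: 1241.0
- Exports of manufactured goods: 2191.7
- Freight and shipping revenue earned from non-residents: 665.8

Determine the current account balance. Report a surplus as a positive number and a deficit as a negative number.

3594.8

Goods: -1241.0 + 669.3 + 2191.7 - 2656.9 + 694.4 = -342.5
Services: 956.2 + 665.8 - 305.7 + 1362.3 = 2678.6
Primary income: 662.4
Secondary income: -139.2 + 735.5 = 596.3
Current account = (-342.5) + 2678.6 + 662.4 + 596.3 = 3594.8
(Excluded from the current account — financial account: borrowing by resident firms from foreign banks 1014.6, sale of domestic government bonds to non-residents 1051.5, purchases of foreign government bonds by domestic residents 629.3; capital account: capital transfers received from emigrants 114.3.)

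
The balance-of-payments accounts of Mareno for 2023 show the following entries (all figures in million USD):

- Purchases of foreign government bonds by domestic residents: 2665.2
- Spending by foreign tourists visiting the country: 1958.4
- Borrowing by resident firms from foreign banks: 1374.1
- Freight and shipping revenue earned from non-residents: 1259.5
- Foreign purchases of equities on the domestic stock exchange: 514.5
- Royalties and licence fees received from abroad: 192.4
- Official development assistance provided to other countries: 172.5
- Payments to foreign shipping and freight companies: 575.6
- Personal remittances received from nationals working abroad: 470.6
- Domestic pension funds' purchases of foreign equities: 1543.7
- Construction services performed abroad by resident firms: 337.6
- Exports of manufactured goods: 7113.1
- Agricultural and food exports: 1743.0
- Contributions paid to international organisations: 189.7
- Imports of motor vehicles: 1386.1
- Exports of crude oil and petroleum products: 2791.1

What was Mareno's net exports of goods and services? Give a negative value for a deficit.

Goods: 1743.0 + 7113.1 + 2791.1 - 1386.1 = 10261.1
Services: -575.6 + 192.4 + 1259.5 + 1958.4 + 337.6 = 3172.3
Trade balance = 10261.1 + 3172.3 = 13433.4
(Excluded from the trade balance — financial account: purchases of foreign government bonds by domestic residents 2665.2, borrowing by resident firms from foreign banks 1374.1, foreign purchases of equities on the domestic stock exchange 514.5, domestic pension funds' purchases of foreign equities 1543.7; secondary income: official development assistance provided to other countries 172.5, personal remittances received from nationals working abroad 470.6, contributions paid to international organisations 189.7.)

13433.4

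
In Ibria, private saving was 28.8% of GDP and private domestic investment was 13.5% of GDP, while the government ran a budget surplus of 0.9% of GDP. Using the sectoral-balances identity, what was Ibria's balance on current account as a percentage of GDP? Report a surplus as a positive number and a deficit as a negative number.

By the sectoral-balances identity, CA = (S_private - I) + (T - G).
Private balance = 28.8 - 13.5 = 15.3
Government balance (T - G) = 0.9
CA = 15.3 + 0.9 = 16.2

16.2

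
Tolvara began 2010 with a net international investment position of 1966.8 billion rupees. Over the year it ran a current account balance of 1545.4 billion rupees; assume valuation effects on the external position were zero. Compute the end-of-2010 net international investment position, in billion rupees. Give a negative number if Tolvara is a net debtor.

3512.2

With no valuation effects, change in NIIP = current account = 1545.4
End-of-year NIIP = 1966.8 + 1545.4 = 3512.2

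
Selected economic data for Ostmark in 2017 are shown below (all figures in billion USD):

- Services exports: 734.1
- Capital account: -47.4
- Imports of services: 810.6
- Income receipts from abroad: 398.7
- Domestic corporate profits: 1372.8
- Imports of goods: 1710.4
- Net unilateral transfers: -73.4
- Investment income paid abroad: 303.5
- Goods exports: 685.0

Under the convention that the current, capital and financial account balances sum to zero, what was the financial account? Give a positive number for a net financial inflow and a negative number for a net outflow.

Goods balance = 685.0 - 1710.4 = -1025.4
Services balance = 734.1 - 810.6 = -76.5
Trade balance (goods + services) = -1025.4 + (-76.5) = -1101.9
Net primary income = 398.7 - 303.5 = 95.2
Net secondary income = -73.4
Current account = -1101.9 + 95.2 + (-73.4) = -1080.1
Financial account = -(-1080.1 + (-47.4)) = 1127.5

1127.5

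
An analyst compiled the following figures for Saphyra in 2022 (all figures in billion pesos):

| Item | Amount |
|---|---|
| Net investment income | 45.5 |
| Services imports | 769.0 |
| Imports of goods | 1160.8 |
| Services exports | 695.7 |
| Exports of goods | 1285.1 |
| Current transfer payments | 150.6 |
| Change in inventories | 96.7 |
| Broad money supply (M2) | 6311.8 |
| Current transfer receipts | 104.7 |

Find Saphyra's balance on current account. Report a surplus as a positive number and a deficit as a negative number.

Goods balance = 1285.1 - 1160.8 = 124.3
Services balance = 695.7 - 769.0 = -73.3
Trade balance (goods + services) = 124.3 + (-73.3) = 51.0
Net primary income = 45.5
Net secondary income = 104.7 - 150.6 = -45.9
Current account = 51.0 + 45.5 + (-45.9) = 50.6

50.6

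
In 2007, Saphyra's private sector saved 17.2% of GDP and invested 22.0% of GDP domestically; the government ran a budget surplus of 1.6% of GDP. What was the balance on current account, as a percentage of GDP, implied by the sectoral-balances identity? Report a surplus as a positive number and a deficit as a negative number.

By the sectoral-balances identity, CA = (S_private - I) + (T - G).
Private balance = 17.2 - 22.0 = -4.8
Government balance (T - G) = 1.6
CA = -4.8 + 1.6 = -3.2

-3.2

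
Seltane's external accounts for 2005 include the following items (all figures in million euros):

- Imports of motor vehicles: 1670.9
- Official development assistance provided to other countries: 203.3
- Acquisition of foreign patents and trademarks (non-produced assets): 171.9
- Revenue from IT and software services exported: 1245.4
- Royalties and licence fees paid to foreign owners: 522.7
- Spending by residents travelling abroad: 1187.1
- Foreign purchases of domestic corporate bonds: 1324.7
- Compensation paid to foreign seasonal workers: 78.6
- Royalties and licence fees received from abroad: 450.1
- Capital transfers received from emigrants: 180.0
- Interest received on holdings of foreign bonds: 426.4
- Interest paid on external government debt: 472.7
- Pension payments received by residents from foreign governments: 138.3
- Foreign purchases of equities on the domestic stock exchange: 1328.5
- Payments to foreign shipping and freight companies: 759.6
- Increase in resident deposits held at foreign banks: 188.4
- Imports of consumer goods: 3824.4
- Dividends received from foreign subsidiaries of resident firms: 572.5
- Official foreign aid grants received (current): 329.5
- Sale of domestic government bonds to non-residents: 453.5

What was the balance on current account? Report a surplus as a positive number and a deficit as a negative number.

-5557.1

Goods: -1670.9 - 3824.4 = -5495.3
Services: 1245.4 - 759.6 - 522.7 + 450.1 - 1187.1 = -773.9
Primary income: 572.5 + 426.4 - 78.6 - 472.7 = 447.6
Secondary income: 138.3 - 203.3 + 329.5 = 264.5
Current account = (-5495.3) + (-773.9) + 447.6 + 264.5 = -5557.1
(Excluded from the current account — capital account: acquisition of foreign patents and trademarks (non-produced assets) 171.9, capital transfers received from emigrants 180.0; financial account: foreign purchases of domestic corporate bonds 1324.7, foreign purchases of equities on the domestic stock exchange 1328.5, increase in resident deposits held at foreign banks 188.4, sale of domestic government bonds to non-residents 453.5.)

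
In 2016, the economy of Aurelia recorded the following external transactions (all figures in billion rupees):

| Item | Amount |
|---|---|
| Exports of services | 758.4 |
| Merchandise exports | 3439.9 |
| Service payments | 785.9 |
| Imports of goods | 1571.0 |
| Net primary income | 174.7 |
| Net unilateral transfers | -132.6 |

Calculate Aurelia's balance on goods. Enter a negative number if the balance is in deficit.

1868.9

Goods balance = 3439.9 - 1571.0 = 1868.9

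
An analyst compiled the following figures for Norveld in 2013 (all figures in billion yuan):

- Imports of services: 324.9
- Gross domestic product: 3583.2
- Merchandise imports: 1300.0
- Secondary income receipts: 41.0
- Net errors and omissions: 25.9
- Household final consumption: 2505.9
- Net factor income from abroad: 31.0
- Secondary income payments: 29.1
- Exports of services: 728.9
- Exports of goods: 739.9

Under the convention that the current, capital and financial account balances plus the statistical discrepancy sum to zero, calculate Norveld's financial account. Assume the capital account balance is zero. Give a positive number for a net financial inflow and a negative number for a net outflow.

87.3

Goods balance = 739.9 - 1300.0 = -560.1
Services balance = 728.9 - 324.9 = 404.0
Trade balance (goods + services) = -560.1 + 404.0 = -156.1
Net primary income = 31.0
Net secondary income = 41.0 - 29.1 = 11.9
Current account = -156.1 + 31.0 + 11.9 = -113.2
Financial account = -(-113.2 + 25.9) = 87.3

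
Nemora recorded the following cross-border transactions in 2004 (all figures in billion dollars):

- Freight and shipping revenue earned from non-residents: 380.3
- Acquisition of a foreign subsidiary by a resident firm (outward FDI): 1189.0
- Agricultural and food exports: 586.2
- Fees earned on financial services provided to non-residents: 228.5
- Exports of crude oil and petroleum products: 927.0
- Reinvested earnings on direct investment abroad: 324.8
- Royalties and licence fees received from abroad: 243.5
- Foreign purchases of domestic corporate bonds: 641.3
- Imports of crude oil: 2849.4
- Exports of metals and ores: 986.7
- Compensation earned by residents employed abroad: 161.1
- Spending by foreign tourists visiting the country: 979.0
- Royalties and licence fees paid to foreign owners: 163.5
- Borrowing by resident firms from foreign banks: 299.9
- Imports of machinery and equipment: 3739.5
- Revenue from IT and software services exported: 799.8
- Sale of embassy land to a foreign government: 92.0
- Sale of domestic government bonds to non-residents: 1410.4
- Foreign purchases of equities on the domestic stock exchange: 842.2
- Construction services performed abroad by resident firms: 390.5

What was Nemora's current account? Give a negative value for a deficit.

-745.0

Goods: 927.0 - 2849.4 + 986.7 - 3739.5 + 586.2 = -4089.0
Services: 380.3 + 979.0 + 390.5 + 799.8 + 243.5 + 228.5 - 163.5 = 2858.1
Primary income: 161.1 + 324.8 = 485.9
Current account = (-4089.0) + 2858.1 + 485.9 = -745.0
(Excluded from the current account — financial account: acquisition of a foreign subsidiary by a resident firm (outward FDI) 1189.0, foreign purchases of domestic corporate bonds 641.3, borrowing by resident firms from foreign banks 299.9, sale of domestic government bonds to non-residents 1410.4, foreign purchases of equities on the domestic stock exchange 842.2; capital account: sale of embassy land to a foreign government 92.0.)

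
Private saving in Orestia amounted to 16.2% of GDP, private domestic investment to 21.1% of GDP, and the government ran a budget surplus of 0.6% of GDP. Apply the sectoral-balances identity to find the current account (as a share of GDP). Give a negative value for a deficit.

-4.3

By the sectoral-balances identity, CA = (S_private - I) + (T - G).
Private balance = 16.2 - 21.1 = -4.9
Government balance (T - G) = 0.6
CA = -4.9 + 0.6 = -4.3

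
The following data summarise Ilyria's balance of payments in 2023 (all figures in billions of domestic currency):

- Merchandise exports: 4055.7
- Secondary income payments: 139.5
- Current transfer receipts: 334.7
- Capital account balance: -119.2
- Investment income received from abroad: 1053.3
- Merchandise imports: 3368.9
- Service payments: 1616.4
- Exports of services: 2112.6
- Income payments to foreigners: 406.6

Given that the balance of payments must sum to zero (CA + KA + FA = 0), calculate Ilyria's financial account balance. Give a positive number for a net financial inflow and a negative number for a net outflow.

Goods balance = 4055.7 - 3368.9 = 686.8
Services balance = 2112.6 - 1616.4 = 496.2
Trade balance (goods + services) = 686.8 + 496.2 = 1183.0
Net primary income = 1053.3 - 406.6 = 646.7
Net secondary income = 334.7 - 139.5 = 195.2
Current account = 1183.0 + 646.7 + 195.2 = 2024.9
Financial account = -(2024.9 + (-119.2)) = -1905.7

-1905.7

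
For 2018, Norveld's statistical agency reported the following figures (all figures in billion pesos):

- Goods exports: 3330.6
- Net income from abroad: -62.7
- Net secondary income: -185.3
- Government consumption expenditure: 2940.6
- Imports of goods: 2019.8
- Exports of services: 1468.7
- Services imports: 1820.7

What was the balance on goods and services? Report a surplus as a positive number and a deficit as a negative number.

Goods balance = 3330.6 - 2019.8 = 1310.8
Services balance = 1468.7 - 1820.7 = -352.0
Trade balance (goods + services) = 1310.8 + (-352.0) = 958.8

958.8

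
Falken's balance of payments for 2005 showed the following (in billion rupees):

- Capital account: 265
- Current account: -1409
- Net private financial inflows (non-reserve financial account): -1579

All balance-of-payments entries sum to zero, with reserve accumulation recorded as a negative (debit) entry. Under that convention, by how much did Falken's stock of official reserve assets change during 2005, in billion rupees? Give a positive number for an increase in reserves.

Official reserve transactions balance = -((-1409) + 265 + (-1579)) = 2723
An accumulation of reserves is recorded as a debit (negative entry), so the change in the stock of reserves is the negative of that balance.
Change in official reserves = -(2723) = -2723

-2723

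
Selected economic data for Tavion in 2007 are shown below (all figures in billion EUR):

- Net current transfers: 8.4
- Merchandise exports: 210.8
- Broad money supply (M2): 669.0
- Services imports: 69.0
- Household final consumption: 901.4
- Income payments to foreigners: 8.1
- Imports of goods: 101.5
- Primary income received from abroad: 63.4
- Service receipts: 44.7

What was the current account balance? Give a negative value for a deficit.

148.7

Goods balance = 210.8 - 101.5 = 109.3
Services balance = 44.7 - 69.0 = -24.3
Trade balance (goods + services) = 109.3 + (-24.3) = 85.0
Net primary income = 63.4 - 8.1 = 55.3
Net secondary income = 8.4
Current account = 85.0 + 55.3 + 8.4 = 148.7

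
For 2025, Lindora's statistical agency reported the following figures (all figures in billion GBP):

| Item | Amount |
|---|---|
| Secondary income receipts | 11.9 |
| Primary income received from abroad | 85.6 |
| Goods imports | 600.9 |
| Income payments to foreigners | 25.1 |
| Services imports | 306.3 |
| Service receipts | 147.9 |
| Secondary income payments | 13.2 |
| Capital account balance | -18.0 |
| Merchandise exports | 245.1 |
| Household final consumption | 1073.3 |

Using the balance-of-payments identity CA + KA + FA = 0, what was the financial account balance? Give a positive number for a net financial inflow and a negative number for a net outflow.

473.0

Goods balance = 245.1 - 600.9 = -355.8
Services balance = 147.9 - 306.3 = -158.4
Trade balance (goods + services) = -355.8 + (-158.4) = -514.2
Net primary income = 85.6 - 25.1 = 60.5
Net secondary income = 11.9 - 13.2 = -1.3
Current account = -514.2 + 60.5 + (-1.3) = -455.0
Financial account = -(-455.0 + (-18.0)) = 473.0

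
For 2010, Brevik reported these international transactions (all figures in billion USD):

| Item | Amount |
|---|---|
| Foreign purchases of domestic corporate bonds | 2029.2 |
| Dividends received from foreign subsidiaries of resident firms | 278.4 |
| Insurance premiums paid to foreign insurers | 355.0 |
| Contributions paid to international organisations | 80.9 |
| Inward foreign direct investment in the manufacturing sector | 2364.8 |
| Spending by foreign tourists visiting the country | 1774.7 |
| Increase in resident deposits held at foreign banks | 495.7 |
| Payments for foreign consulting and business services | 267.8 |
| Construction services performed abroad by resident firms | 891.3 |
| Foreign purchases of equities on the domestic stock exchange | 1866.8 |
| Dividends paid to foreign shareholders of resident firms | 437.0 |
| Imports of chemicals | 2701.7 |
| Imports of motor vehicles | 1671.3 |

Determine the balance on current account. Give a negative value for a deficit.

Goods: -2701.7 - 1671.3 = -4373.0
Services: 1774.7 - 355.0 + 891.3 - 267.8 = 2043.2
Primary income: 278.4 - 437.0 = -158.6
Secondary income: -80.9
Current account = (-4373.0) + 2043.2 + (-158.6) + (-80.9) = -2569.3
(Excluded from the current account — financial account: foreign purchases of domestic corporate bonds 2029.2, inward foreign direct investment in the manufacturing sector 2364.8, increase in resident deposits held at foreign banks 495.7, foreign purchases of equities on the domestic stock exchange 1866.8.)

-2569.3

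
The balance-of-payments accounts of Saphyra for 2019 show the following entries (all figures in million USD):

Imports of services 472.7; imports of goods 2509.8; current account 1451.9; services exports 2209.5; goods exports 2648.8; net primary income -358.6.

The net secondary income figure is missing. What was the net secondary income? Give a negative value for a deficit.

-65.3

Current account = goods balance + services balance + net primary income + net secondary income
Sum of the known components = 1517.2
Net secondary income = CA - (known components) = 1451.9 - 1517.2 = -65.3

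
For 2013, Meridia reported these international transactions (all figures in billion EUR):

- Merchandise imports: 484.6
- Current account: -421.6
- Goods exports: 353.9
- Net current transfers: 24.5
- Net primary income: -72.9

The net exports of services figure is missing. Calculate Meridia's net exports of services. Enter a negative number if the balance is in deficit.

Current account = goods balance + services balance + net primary income + net secondary income
Sum of the known components = -179.1
Net exports of services = CA - (known components) = -421.6 - (-179.1) = -242.5

-242.5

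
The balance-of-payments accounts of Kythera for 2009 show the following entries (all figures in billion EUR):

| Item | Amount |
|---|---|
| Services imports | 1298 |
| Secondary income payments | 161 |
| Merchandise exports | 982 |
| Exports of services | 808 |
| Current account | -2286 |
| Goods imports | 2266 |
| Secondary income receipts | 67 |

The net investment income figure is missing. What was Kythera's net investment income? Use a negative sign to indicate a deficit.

-418

Current account = goods balance + services balance + net primary income + net secondary income
Sum of the known components = -1868
Net investment income = CA - (known components) = -2286 - (-1868) = -418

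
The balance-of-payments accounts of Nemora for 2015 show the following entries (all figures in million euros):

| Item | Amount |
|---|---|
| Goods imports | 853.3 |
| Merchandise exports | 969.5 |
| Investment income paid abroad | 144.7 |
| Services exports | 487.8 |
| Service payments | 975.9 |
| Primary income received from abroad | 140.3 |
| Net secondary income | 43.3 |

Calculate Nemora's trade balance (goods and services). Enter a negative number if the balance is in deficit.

Goods balance = 969.5 - 853.3 = 116.2
Services balance = 487.8 - 975.9 = -488.1
Trade balance (goods + services) = 116.2 + (-488.1) = -371.9

-371.9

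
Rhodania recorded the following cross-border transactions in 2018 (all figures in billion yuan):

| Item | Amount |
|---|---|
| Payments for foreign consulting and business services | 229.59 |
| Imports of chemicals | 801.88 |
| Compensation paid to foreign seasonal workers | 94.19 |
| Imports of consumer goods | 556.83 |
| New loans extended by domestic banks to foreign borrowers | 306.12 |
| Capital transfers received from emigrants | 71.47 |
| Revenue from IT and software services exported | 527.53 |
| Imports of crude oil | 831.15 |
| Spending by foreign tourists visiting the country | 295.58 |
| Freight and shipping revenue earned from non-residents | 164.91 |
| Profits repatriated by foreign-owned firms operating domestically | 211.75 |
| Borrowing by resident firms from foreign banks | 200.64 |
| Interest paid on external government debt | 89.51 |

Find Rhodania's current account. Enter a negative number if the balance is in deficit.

Goods: -801.88 - 556.83 - 831.15 = -2189.86
Services: 295.58 + 164.91 + 527.53 - 229.59 = 758.43
Primary income: -211.75 - 89.51 - 94.19 = -395.45
Current account = (-2189.86) + 758.43 + (-395.45) = -1826.88
(Excluded from the current account — financial account: new loans extended by domestic banks to foreign borrowers 306.12, borrowing by resident firms from foreign banks 200.64; capital account: capital transfers received from emigrants 71.47.)

-1826.88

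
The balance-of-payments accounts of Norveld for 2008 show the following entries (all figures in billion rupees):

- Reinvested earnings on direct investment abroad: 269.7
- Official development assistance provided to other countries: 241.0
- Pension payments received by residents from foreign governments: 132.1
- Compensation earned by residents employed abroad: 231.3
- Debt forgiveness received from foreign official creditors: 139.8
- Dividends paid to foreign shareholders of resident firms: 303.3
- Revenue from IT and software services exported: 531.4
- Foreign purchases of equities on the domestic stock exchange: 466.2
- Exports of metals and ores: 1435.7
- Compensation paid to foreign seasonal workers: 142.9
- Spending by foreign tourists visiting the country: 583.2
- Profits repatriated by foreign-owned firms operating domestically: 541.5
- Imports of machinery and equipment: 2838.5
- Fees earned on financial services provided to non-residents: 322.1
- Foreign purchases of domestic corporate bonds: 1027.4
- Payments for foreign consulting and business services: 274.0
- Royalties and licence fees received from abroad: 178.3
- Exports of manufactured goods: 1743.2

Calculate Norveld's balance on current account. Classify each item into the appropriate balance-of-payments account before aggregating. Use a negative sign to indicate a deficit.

Goods: 1743.2 - 2838.5 + 1435.7 = 340.4
Services: 178.3 - 274.0 + 531.4 + 583.2 + 322.1 = 1341.0
Primary income: -142.9 - 303.3 + 269.7 + 231.3 - 541.5 = -486.7
Secondary income: 132.1 - 241.0 = -108.9
Current account = 340.4 + 1341.0 + (-486.7) + (-108.9) = 1085.8
(Excluded from the current account — capital account: debt forgiveness received from foreign official creditors 139.8; financial account: foreign purchases of equities on the domestic stock exchange 466.2, foreign purchases of domestic corporate bonds 1027.4.)

1085.8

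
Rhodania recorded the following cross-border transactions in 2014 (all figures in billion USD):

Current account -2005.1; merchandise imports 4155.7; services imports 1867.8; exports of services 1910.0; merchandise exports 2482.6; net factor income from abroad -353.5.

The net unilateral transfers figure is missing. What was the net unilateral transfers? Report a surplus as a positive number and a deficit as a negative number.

-20.7

Current account = goods balance + services balance + net primary income + net secondary income
Sum of the known components = -1984.4
Net unilateral transfers = CA - (known components) = -2005.1 - (-1984.4) = -20.7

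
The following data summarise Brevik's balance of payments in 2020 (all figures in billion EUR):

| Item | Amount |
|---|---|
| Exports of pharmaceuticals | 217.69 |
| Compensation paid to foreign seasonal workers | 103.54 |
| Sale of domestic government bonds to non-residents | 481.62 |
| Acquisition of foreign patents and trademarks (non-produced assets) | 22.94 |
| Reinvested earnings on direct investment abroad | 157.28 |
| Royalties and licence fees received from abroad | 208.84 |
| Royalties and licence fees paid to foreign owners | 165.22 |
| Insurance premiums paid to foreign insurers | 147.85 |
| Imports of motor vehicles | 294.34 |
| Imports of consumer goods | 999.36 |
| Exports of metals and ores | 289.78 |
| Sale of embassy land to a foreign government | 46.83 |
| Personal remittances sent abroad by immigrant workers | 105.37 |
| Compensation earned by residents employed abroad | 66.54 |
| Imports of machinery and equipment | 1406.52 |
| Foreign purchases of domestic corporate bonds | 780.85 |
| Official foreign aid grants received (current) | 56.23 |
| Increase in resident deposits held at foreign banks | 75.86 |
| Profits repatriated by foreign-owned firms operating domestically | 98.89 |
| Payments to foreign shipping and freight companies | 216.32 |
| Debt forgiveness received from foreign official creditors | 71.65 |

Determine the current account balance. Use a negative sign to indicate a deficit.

Goods: -1406.52 - 999.36 - 294.34 + 289.78 + 217.69 = -2192.75
Services: -216.32 - 165.22 + 208.84 - 147.85 = -320.55
Primary income: 157.28 - 98.89 - 103.54 + 66.54 = 21.39
Secondary income: -105.37 + 56.23 = -49.14
Current account = (-2192.75) + (-320.55) + 21.39 + (-49.14) = -2541.05
(Excluded from the current account — financial account: sale of domestic government bonds to non-residents 481.62, foreign purchases of domestic corporate bonds 780.85, increase in resident deposits held at foreign banks 75.86; capital account: acquisition of foreign patents and trademarks (non-produced assets) 22.94, sale of embassy land to a foreign government 46.83, debt forgiveness received from foreign official creditors 71.65.)

-2541.05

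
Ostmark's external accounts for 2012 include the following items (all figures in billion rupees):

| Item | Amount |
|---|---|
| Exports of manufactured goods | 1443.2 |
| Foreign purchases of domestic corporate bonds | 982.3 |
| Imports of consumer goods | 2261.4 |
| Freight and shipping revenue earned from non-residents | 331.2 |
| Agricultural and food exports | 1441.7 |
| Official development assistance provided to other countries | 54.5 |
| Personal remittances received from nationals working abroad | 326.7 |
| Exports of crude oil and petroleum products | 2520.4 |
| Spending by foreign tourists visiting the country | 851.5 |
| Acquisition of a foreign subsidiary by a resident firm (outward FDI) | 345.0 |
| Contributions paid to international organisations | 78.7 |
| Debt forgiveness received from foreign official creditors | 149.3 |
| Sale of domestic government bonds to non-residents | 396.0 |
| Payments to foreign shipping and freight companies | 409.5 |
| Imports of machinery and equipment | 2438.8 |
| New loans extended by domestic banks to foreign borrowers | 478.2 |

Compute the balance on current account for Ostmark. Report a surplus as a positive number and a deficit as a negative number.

1671.8

Goods: -2438.8 + 2520.4 + 1443.2 + 1441.7 - 2261.4 = 705.1
Services: 851.5 - 409.5 + 331.2 = 773.2
Secondary income: -78.7 + 326.7 - 54.5 = 193.5
Current account = 705.1 + 773.2 + 193.5 = 1671.8
(Excluded from the current account — financial account: foreign purchases of domestic corporate bonds 982.3, acquisition of a foreign subsidiary by a resident firm (outward FDI) 345.0, sale of domestic government bonds to non-residents 396.0, new loans extended by domestic banks to foreign borrowers 478.2; capital account: debt forgiveness received from foreign official creditors 149.3.)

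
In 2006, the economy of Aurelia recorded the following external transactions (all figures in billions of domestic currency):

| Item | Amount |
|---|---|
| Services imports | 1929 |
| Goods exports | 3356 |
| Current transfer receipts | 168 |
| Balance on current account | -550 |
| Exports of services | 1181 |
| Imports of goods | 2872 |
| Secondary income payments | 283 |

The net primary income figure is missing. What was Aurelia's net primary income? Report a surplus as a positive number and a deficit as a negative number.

Current account = goods balance + services balance + net primary income + net secondary income
Sum of the known components = -379
Net primary income = CA - (known components) = -550 - (-379) = -171

-171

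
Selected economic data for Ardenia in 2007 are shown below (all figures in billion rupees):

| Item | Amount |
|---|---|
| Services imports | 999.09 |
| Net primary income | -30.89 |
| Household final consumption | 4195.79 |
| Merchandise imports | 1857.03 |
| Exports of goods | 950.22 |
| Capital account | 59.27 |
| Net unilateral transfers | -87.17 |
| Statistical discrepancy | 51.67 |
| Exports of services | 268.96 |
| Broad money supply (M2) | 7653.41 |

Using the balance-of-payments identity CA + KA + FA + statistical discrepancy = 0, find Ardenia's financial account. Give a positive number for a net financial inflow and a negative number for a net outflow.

1644.06

Goods balance = 950.22 - 1857.03 = -906.81
Services balance = 268.96 - 999.09 = -730.13
Trade balance (goods + services) = -906.81 + (-730.13) = -1636.94
Net primary income = -30.89
Net secondary income = -87.17
Current account = -1636.94 + (-30.89) + (-87.17) = -1755.00
Financial account = -(-1755.00 + 59.27 + 51.67) = 1644.06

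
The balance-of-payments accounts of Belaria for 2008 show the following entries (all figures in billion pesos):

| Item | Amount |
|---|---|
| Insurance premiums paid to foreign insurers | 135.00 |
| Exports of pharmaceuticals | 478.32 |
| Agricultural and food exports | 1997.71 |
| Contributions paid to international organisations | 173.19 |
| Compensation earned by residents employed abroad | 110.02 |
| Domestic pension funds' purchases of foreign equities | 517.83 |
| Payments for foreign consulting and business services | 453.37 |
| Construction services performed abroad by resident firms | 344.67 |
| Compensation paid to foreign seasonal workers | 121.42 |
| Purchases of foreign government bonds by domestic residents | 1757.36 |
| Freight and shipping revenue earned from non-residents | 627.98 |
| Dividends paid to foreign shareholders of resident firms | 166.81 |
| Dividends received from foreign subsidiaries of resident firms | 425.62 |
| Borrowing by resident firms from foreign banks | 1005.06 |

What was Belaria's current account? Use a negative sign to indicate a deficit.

Goods: 478.32 + 1997.71 = 2476.03
Services: -135.00 - 453.37 + 627.98 + 344.67 = 384.28
Primary income: 425.62 - 121.42 + 110.02 - 166.81 = 247.41
Secondary income: -173.19
Current account = 2476.03 + 384.28 + 247.41 + (-173.19) = 2934.53
(Excluded from the current account — financial account: domestic pension funds' purchases of foreign equities 517.83, purchases of foreign government bonds by domestic residents 1757.36, borrowing by resident firms from foreign banks 1005.06.)

2934.53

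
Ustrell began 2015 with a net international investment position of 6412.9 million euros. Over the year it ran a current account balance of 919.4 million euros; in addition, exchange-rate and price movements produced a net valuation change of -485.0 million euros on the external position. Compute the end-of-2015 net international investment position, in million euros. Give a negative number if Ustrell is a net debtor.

Change in NIIP = current account + net valuation change = 919.4 + (-485.0) = 434.4
End-of-year NIIP = 6412.9 + 434.4 = 6847.3

6847.3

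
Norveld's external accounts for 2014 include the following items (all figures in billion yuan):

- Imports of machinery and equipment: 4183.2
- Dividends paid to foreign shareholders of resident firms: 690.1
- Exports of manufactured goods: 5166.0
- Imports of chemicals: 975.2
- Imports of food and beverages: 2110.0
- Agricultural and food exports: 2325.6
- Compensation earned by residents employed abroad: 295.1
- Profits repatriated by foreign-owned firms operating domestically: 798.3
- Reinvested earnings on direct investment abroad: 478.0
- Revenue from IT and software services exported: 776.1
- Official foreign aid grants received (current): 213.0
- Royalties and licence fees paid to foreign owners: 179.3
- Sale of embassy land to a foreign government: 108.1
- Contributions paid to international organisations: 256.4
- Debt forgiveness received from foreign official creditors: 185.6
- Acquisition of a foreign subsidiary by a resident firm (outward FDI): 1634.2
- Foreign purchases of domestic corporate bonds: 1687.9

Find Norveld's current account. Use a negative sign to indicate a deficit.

61.3

Goods: -2110.0 + 2325.6 - 4183.2 + 5166.0 - 975.2 = 223.2
Services: 776.1 - 179.3 = 596.8
Primary income: 478.0 - 798.3 - 690.1 + 295.1 = -715.3
Secondary income: -256.4 + 213.0 = -43.4
Current account = 223.2 + 596.8 + (-715.3) + (-43.4) = 61.3
(Excluded from the current account — capital account: sale of embassy land to a foreign government 108.1, debt forgiveness received from foreign official creditors 185.6; financial account: acquisition of a foreign subsidiary by a resident firm (outward FDI) 1634.2, foreign purchases of domestic corporate bonds 1687.9.)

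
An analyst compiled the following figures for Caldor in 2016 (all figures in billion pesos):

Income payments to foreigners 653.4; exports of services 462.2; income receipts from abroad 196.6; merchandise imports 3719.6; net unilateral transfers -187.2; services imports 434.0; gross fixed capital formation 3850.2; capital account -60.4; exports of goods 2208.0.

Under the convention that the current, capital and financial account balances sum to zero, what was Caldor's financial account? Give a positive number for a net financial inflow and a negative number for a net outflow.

Goods balance = 2208.0 - 3719.6 = -1511.6
Services balance = 462.2 - 434.0 = 28.2
Trade balance (goods + services) = -1511.6 + 28.2 = -1483.4
Net primary income = 196.6 - 653.4 = -456.8
Net secondary income = -187.2
Current account = -1483.4 + (-456.8) + (-187.2) = -2127.4
Financial account = -(-2127.4 + (-60.4)) = 2187.8

2187.8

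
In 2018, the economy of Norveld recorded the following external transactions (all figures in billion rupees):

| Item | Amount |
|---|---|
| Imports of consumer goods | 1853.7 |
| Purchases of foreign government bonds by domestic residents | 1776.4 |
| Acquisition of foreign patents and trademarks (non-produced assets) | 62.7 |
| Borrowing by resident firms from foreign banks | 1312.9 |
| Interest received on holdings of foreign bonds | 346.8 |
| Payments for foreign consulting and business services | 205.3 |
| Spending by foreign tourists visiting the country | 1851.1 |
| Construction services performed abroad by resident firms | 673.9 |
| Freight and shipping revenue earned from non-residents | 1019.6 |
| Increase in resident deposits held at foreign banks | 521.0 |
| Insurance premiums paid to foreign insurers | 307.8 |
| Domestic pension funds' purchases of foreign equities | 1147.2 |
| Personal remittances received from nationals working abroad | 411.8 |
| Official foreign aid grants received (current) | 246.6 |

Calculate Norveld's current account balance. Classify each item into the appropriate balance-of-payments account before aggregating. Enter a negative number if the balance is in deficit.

2183.0

Goods: -1853.7
Services: -205.3 + 1019.6 + 1851.1 - 307.8 + 673.9 = 3031.5
Primary income: 346.8
Secondary income: 246.6 + 411.8 = 658.4
Current account = (-1853.7) + 3031.5 + 346.8 + 658.4 = 2183.0
(Excluded from the current account — financial account: purchases of foreign government bonds by domestic residents 1776.4, borrowing by resident firms from foreign banks 1312.9, increase in resident deposits held at foreign banks 521.0, domestic pension funds' purchases of foreign equities 1147.2; capital account: acquisition of foreign patents and trademarks (non-produced assets) 62.7.)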